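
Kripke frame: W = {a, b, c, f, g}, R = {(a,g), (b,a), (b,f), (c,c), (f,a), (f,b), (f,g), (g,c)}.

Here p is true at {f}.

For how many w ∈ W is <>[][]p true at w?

a: successors {g}; [][]p there: g:F. ✗
b: successors {a, f}; [][]p there: a:F, f:F. ✗
c: successors {c}; [][]p there: c:F. ✗
f: successors {a, b, g}; [][]p there: a:F, b:F, g:F. ✗
g: successors {c}; [][]p there: c:F. ✗
Satisfying worlds: ∅.

0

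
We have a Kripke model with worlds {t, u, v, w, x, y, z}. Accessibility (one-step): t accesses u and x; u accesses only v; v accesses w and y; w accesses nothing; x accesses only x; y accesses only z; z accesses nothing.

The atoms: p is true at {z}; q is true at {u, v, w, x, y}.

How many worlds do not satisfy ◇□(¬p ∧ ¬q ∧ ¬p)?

t: successors {u, x}; □(¬p ∧ ¬q ∧ ¬p) there: u:F, x:F. ✗
u: successors {v}; □(¬p ∧ ¬q ∧ ¬p) there: v:F. ✗
v: successors {w, y}; □(¬p ∧ ¬q ∧ ¬p) there: w:T, y:F. ✓
w: no successors, so ◇□(¬p ∧ ¬q ∧ ¬p) fails. ✗
x: successors {x}; □(¬p ∧ ¬q ∧ ¬p) there: x:F. ✗
y: successors {z}; □(¬p ∧ ¬q ∧ ¬p) there: z:T. ✓
z: no successors, so ◇□(¬p ∧ ¬q ∧ ¬p) fails. ✗
Satisfying worlds: {v, y}.
So ◇□(¬p ∧ ¬q ∧ ¬p) fails at the other 5 worlds.

5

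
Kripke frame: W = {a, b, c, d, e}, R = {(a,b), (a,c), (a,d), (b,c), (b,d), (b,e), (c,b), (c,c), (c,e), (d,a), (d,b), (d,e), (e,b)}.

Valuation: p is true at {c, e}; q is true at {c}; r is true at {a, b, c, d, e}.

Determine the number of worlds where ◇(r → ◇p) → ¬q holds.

a: ◇(r → ◇p) is T, ¬q is T. ✓
b: ◇(r → ◇p) is T, ¬q is T. ✓
c: ◇(r → ◇p) is T, ¬q is F. ✗
d: ◇(r → ◇p) is T, ¬q is T. ✓
e: ◇(r → ◇p) is T, ¬q is T. ✓
Satisfying worlds: {a, b, d, e}.

4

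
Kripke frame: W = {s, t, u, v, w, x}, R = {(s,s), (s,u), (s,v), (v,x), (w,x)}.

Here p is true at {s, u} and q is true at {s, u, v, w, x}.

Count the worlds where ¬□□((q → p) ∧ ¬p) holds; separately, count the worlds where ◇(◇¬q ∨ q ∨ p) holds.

1 and 3

For ¬□□((q → p) ∧ ¬p):
s: □□((q → p) ∧ ¬p) is F. ✓
t: □□((q → p) ∧ ¬p) is T. ✗
u: □□((q → p) ∧ ¬p) is T. ✗
v: □□((q → p) ∧ ¬p) is T. ✗
w: □□((q → p) ∧ ¬p) is T. ✗
x: □□((q → p) ∧ ¬p) is T. ✗
— 1 world.
For ◇(◇¬q ∨ q ∨ p):
s: successors {s, u, v}; ◇¬q ∨ q ∨ p there: s:T, u:T, v:T. ✓
t: no successors, so ◇(◇¬q ∨ q ∨ p) fails. ✗
u: no successors, so ◇(◇¬q ∨ q ∨ p) fails. ✗
v: successors {x}; ◇¬q ∨ q ∨ p there: x:T. ✓
w: successors {x}; ◇¬q ∨ q ∨ p there: x:T. ✓
x: no successors, so ◇(◇¬q ∨ q ∨ p) fails. ✗
— 3 worlds.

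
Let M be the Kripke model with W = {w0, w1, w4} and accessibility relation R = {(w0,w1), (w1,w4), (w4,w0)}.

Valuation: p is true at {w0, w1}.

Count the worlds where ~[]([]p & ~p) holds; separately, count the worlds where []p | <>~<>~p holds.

2 and 3

For ~[]([]p & ~p):
w0: []([]p & ~p) is F. ✓
w1: []([]p & ~p) is T. ✗
w4: []([]p & ~p) is F. ✓
— 2 worlds.
For []p | <>~<>~p:
w0: []p is T, <>~<>~p is F. ✓
w1: []p is F, <>~<>~p is T. ✓
w4: []p is T, <>~<>~p is T. ✓
— 3 worlds.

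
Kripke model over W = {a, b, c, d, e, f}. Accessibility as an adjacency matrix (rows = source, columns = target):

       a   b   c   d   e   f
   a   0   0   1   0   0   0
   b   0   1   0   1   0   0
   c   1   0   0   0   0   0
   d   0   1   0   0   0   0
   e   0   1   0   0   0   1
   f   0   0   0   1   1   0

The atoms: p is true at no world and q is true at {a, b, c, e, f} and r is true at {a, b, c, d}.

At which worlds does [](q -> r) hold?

a: successors {c}; q -> r there: c:T. ✓
b: successors {b, d}; q -> r there: b:T, d:T. ✓
c: successors {a}; q -> r there: a:T. ✓
d: successors {b}; q -> r there: b:T. ✓
e: successors {b, f}; q -> r there: b:T, f:F. ✗
f: successors {d, e}; q -> r there: d:T, e:F. ✗

{a, b, c, d}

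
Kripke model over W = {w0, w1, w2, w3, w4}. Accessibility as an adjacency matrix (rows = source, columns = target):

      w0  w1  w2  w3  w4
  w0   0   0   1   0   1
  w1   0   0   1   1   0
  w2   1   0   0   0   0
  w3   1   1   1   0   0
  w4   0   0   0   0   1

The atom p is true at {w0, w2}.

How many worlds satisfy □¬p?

1

w0: successors {w2, w4}; ¬p there: w2:F, w4:T. ✗
w1: successors {w2, w3}; ¬p there: w2:F, w3:T. ✗
w2: successors {w0}; ¬p there: w0:F. ✗
w3: successors {w0, w1, w2}; ¬p there: w0:F, w1:T, w2:F. ✗
w4: successors {w4}; ¬p there: w4:T. ✓
Satisfying worlds: {w4}.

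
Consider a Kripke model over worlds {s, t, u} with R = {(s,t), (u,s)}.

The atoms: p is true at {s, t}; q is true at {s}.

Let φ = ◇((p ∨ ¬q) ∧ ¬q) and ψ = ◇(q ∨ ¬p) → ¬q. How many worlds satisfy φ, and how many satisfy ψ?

1 and 3

For ◇((p ∨ ¬q) ∧ ¬q):
s: successors {t}; (p ∨ ¬q) ∧ ¬q there: t:T. ✓
t: no successors, so ◇((p ∨ ¬q) ∧ ¬q) fails. ✗
u: successors {s}; (p ∨ ¬q) ∧ ¬q there: s:F. ✗
— 1 world.
For ◇(q ∨ ¬p) → ¬q:
s: ◇(q ∨ ¬p) is F, ¬q is F. ✓
t: ◇(q ∨ ¬p) is F, ¬q is T. ✓
u: ◇(q ∨ ¬p) is T, ¬q is T. ✓
— 3 worlds.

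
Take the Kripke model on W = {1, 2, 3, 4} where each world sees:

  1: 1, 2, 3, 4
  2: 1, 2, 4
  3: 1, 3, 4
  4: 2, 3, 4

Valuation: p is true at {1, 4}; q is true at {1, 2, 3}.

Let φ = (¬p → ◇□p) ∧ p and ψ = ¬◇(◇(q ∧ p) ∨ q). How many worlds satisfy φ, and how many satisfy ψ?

For (¬p → ◇□p) ∧ p:
1: ¬p → ◇□p is T, p is T. ✓
2: ¬p → ◇□p is F, p is F. ✗
3: ¬p → ◇□p is F, p is F. ✗
4: ¬p → ◇□p is T, p is T. ✓
— 2 worlds.
For ¬◇(◇(q ∧ p) ∨ q):
1: ◇(◇(q ∧ p) ∨ q) is T. ✗
2: ◇(◇(q ∧ p) ∨ q) is T. ✗
3: ◇(◇(q ∧ p) ∨ q) is T. ✗
4: ◇(◇(q ∧ p) ∨ q) is T. ✗
— 0 worlds.

2 and 0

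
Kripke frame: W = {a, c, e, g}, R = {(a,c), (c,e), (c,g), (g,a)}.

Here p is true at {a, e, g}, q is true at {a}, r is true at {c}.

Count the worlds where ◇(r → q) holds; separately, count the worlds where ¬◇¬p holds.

2 and 3

For ◇(r → q):
a: successors {c}; r → q there: c:F. ✗
c: successors {e, g}; r → q there: e:T, g:T. ✓
e: no successors, so ◇(r → q) fails. ✗
g: successors {a}; r → q there: a:T. ✓
— 2 worlds.
For ¬◇¬p:
a: ◇¬p is T. ✗
c: ◇¬p is F. ✓
e: ◇¬p is F. ✓
g: ◇¬p is F. ✓
— 3 worlds.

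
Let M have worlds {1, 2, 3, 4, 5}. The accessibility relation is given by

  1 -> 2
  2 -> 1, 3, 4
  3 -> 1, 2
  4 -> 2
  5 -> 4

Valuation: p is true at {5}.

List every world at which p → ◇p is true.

{1, 2, 3, 4}

1: p is F, ◇p is F. ✓
2: p is F, ◇p is F. ✓
3: p is F, ◇p is F. ✓
4: p is F, ◇p is F. ✓
5: p is T, ◇p is F. ✗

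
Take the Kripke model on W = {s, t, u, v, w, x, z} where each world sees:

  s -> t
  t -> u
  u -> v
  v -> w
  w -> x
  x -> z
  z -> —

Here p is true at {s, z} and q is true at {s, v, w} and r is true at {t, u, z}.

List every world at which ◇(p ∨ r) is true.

s: successors {t}; p ∨ r there: t:T. ✓
t: successors {u}; p ∨ r there: u:T. ✓
u: successors {v}; p ∨ r there: v:F. ✗
v: successors {w}; p ∨ r there: w:F. ✗
w: successors {x}; p ∨ r there: x:F. ✗
x: successors {z}; p ∨ r there: z:T. ✓
z: no successors, so ◇(p ∨ r) fails. ✗

{s, t, x}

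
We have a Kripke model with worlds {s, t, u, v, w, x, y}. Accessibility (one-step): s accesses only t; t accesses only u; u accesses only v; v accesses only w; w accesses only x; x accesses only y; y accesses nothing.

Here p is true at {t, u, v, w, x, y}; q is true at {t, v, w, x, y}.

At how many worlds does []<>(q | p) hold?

6

s: successors {t}; <>(q | p) there: t:T. ✓
t: successors {u}; <>(q | p) there: u:T. ✓
u: successors {v}; <>(q | p) there: v:T. ✓
v: successors {w}; <>(q | p) there: w:T. ✓
w: successors {x}; <>(q | p) there: x:T. ✓
x: successors {y}; <>(q | p) there: y:F. ✗
y: no successors, so []<>(q | p) holds vacuously. ✓
Satisfying worlds: {s, t, u, v, w, y}.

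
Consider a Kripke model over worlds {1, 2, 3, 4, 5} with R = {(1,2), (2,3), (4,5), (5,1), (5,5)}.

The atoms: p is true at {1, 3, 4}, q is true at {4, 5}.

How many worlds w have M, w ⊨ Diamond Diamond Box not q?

3

1: successors {2}; Diamond Box not q there: 2:T. ✓
2: successors {3}; Diamond Box not q there: 3:F. ✗
3: no successors, so Diamond Diamond Box not q fails. ✗
4: successors {5}; Diamond Box not q there: 5:T. ✓
5: successors {1, 5}; Diamond Box not q there: 1:T, 5:T. ✓
Satisfying worlds: {1, 4, 5}.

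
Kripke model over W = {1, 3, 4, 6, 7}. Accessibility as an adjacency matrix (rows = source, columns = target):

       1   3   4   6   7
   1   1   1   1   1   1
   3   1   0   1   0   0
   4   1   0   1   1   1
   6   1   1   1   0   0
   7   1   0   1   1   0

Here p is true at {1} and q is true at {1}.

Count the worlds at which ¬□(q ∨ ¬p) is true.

0

1: □(q ∨ ¬p) is T. ✗
3: □(q ∨ ¬p) is T. ✗
4: □(q ∨ ¬p) is T. ✗
6: □(q ∨ ¬p) is T. ✗
7: □(q ∨ ¬p) is T. ✗
Satisfying worlds: ∅.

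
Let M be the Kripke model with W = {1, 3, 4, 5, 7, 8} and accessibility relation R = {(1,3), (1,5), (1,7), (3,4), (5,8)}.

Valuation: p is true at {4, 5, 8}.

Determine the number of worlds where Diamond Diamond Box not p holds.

1

1: successors {3, 5, 7}; Diamond Box not p there: 3:T, 5:T, 7:F. ✓
3: successors {4}; Diamond Box not p there: 4:F. ✗
4: no successors, so Diamond Diamond Box not p fails. ✗
5: successors {8}; Diamond Box not p there: 8:F. ✗
7: no successors, so Diamond Diamond Box not p fails. ✗
8: no successors, so Diamond Diamond Box not p fails. ✗
Satisfying worlds: {1}.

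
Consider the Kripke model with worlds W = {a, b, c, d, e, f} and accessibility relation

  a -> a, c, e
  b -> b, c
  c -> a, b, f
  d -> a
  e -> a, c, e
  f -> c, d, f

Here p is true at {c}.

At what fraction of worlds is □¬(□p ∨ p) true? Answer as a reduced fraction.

1/3

a: successors {a, c, e}; ¬(□p ∨ p) there: a:T, c:F, e:T. ✗
b: successors {b, c}; ¬(□p ∨ p) there: b:T, c:F. ✗
c: successors {a, b, f}; ¬(□p ∨ p) there: a:T, b:T, f:T. ✓
d: successors {a}; ¬(□p ∨ p) there: a:T. ✓
e: successors {a, c, e}; ¬(□p ∨ p) there: a:T, c:F, e:T. ✗
f: successors {c, d, f}; ¬(□p ∨ p) there: c:F, d:T, f:T. ✗
That's 2 of 6 worlds, so 2/6 = 1/3.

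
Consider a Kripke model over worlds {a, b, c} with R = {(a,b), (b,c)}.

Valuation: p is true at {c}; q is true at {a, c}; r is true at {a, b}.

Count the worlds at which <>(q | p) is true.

1

a: successors {b}; q | p there: b:F. ✗
b: successors {c}; q | p there: c:T. ✓
c: no successors, so <>(q | p) fails. ✗
Satisfying worlds: {b}.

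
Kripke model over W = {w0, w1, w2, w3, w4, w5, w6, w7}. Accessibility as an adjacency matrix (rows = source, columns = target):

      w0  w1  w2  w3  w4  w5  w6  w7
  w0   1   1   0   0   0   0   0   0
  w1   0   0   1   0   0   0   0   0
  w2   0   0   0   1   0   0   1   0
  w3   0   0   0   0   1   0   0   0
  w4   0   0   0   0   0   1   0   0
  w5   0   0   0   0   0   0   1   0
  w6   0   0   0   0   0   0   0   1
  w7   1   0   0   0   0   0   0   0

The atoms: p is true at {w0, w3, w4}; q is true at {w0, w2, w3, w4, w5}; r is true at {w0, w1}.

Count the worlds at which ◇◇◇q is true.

w0: successors {w0, w1}; ◇◇q there: w0:T, w1:T. ✓
w1: successors {w2}; ◇◇q there: w2:T. ✓
w2: successors {w3, w6}; ◇◇q there: w3:T, w6:T. ✓
w3: successors {w4}; ◇◇q there: w4:F. ✗
w4: successors {w5}; ◇◇q there: w5:F. ✗
w5: successors {w6}; ◇◇q there: w6:T. ✓
w6: successors {w7}; ◇◇q there: w7:T. ✓
w7: successors {w0}; ◇◇q there: w0:T. ✓
Satisfying worlds: {w0, w1, w2, w5, w6, w7}.

6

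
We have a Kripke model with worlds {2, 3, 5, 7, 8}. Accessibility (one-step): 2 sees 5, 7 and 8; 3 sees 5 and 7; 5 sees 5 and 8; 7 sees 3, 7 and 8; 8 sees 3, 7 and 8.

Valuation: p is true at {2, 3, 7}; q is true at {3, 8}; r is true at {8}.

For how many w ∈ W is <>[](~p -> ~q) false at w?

3

2: successors {5, 7, 8}; [](~p -> ~q) there: 5:F, 7:F, 8:F. ✗
3: successors {5, 7}; [](~p -> ~q) there: 5:F, 7:F. ✗
5: successors {5, 8}; [](~p -> ~q) there: 5:F, 8:F. ✗
7: successors {3, 7, 8}; [](~p -> ~q) there: 3:T, 7:F, 8:F. ✓
8: successors {3, 7, 8}; [](~p -> ~q) there: 3:T, 7:F, 8:F. ✓
Satisfying worlds: {7, 8}.
So <>[](~p -> ~q) fails at the other 3 worlds.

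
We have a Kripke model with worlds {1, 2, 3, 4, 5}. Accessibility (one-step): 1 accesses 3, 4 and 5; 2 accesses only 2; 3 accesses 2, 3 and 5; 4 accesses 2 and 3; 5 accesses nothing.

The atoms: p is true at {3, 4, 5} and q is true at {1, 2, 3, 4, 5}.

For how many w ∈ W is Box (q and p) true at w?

2

1: successors {3, 4, 5}; q and p there: 3:T, 4:T, 5:T. ✓
2: successors {2}; q and p there: 2:F. ✗
3: successors {2, 3, 5}; q and p there: 2:F, 3:T, 5:T. ✗
4: successors {2, 3}; q and p there: 2:F, 3:T. ✗
5: no successors, so Box (q and p) holds vacuously. ✓
Satisfying worlds: {1, 5}.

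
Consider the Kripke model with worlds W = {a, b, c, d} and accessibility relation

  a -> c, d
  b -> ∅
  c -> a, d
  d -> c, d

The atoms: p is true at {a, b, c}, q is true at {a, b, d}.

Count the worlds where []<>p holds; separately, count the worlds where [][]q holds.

For []<>p:
a: successors {c, d}; <>p there: c:T, d:T. ✓
b: no successors, so []<>p holds vacuously. ✓
c: successors {a, d}; <>p there: a:T, d:T. ✓
d: successors {c, d}; <>p there: c:T, d:T. ✓
— 4 worlds.
For [][]q:
a: successors {c, d}; []q there: c:T, d:F. ✗
b: no successors, so [][]q holds vacuously. ✓
c: successors {a, d}; []q there: a:F, d:F. ✗
d: successors {c, d}; []q there: c:T, d:F. ✗
— 1 world.

4 and 1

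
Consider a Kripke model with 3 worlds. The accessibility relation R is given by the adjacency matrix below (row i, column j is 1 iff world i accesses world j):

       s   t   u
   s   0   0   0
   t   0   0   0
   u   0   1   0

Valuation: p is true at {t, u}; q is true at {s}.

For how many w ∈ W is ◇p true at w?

s: no successors, so ◇p fails. ✗
t: no successors, so ◇p fails. ✗
u: successors {t}; p there: t:T. ✓
Satisfying worlds: {u}.

1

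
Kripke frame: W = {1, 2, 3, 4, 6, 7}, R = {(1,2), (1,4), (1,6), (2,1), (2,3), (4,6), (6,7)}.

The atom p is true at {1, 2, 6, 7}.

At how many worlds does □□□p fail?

1: successors {2, 4, 6}; □□p there: 2:F, 4:T, 6:T. ✗
2: successors {1, 3}; □□p there: 1:F, 3:T. ✗
3: no successors, so □□□p holds vacuously. ✓
4: successors {6}; □□p there: 6:T. ✓
6: successors {7}; □□p there: 7:T. ✓
7: no successors, so □□□p holds vacuously. ✓
Satisfying worlds: {3, 4, 6, 7}.
So □□□p fails at the other 2 worlds.

2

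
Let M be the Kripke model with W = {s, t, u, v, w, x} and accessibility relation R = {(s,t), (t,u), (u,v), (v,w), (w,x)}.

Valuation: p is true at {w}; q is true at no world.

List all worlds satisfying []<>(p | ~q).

{s, t, u, v, x}

s: successors {t}; <>(p | ~q) there: t:T. ✓
t: successors {u}; <>(p | ~q) there: u:T. ✓
u: successors {v}; <>(p | ~q) there: v:T. ✓
v: successors {w}; <>(p | ~q) there: w:T. ✓
w: successors {x}; <>(p | ~q) there: x:F. ✗
x: no successors, so []<>(p | ~q) holds vacuously. ✓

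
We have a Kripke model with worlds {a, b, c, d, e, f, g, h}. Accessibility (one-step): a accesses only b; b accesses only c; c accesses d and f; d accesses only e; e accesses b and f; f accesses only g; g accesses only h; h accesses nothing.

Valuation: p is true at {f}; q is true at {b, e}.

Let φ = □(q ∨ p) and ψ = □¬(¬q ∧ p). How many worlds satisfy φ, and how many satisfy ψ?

For □(q ∨ p):
a: successors {b}; q ∨ p there: b:T. ✓
b: successors {c}; q ∨ p there: c:F. ✗
c: successors {d, f}; q ∨ p there: d:F, f:T. ✗
d: successors {e}; q ∨ p there: e:T. ✓
e: successors {b, f}; q ∨ p there: b:T, f:T. ✓
f: successors {g}; q ∨ p there: g:F. ✗
g: successors {h}; q ∨ p there: h:F. ✗
h: no successors, so □(q ∨ p) holds vacuously. ✓
— 4 worlds.
For □¬(¬q ∧ p):
a: successors {b}; ¬(¬q ∧ p) there: b:T. ✓
b: successors {c}; ¬(¬q ∧ p) there: c:T. ✓
c: successors {d, f}; ¬(¬q ∧ p) there: d:T, f:F. ✗
d: successors {e}; ¬(¬q ∧ p) there: e:T. ✓
e: successors {b, f}; ¬(¬q ∧ p) there: b:T, f:F. ✗
f: successors {g}; ¬(¬q ∧ p) there: g:T. ✓
g: successors {h}; ¬(¬q ∧ p) there: h:T. ✓
h: no successors, so □¬(¬q ∧ p) holds vacuously. ✓
— 6 worlds.

4 and 6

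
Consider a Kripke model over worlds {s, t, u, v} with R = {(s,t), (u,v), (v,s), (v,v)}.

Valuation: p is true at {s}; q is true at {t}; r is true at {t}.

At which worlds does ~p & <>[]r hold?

{v}

s: ~p is F, <>[]r is T. ✗
t: ~p is T, <>[]r is F. ✗
u: ~p is T, <>[]r is F. ✗
v: ~p is T, <>[]r is T. ✓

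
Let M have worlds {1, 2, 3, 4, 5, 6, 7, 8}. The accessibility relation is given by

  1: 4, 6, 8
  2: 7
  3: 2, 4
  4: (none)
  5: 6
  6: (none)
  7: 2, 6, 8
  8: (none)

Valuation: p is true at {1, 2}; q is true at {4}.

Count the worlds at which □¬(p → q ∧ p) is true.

1: successors {4, 6, 8}; ¬(p → q ∧ p) there: 4:F, 6:F, 8:F. ✗
2: successors {7}; ¬(p → q ∧ p) there: 7:F. ✗
3: successors {2, 4}; ¬(p → q ∧ p) there: 2:T, 4:F. ✗
4: no successors, so □¬(p → q ∧ p) holds vacuously. ✓
5: successors {6}; ¬(p → q ∧ p) there: 6:F. ✗
6: no successors, so □¬(p → q ∧ p) holds vacuously. ✓
7: successors {2, 6, 8}; ¬(p → q ∧ p) there: 2:T, 6:F, 8:F. ✗
8: no successors, so □¬(p → q ∧ p) holds vacuously. ✓
Satisfying worlds: {4, 6, 8}.

3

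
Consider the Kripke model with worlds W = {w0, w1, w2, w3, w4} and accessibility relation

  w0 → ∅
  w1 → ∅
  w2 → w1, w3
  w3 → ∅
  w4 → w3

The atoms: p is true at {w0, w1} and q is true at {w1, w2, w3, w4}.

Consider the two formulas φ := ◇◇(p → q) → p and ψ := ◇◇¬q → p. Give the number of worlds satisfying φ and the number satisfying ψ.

For ◇◇(p → q) → p:
w0: ◇◇(p → q) is F, p is T. ✓
w1: ◇◇(p → q) is F, p is T. ✓
w2: ◇◇(p → q) is F, p is F. ✓
w3: ◇◇(p → q) is F, p is F. ✓
w4: ◇◇(p → q) is F, p is F. ✓
— 5 worlds.
For ◇◇¬q → p:
w0: ◇◇¬q is F, p is T. ✓
w1: ◇◇¬q is F, p is T. ✓
w2: ◇◇¬q is F, p is F. ✓
w3: ◇◇¬q is F, p is F. ✓
w4: ◇◇¬q is F, p is F. ✓
— 5 worlds.

5 and 5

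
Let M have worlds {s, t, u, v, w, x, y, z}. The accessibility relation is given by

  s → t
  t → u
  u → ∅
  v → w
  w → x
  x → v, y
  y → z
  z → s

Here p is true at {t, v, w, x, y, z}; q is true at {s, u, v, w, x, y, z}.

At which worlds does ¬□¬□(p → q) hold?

{s, t, v, w, x, y}

s: □¬□(p → q) is F. ✓
t: □¬□(p → q) is F. ✓
u: □¬□(p → q) is T. ✗
v: □¬□(p → q) is F. ✓
w: □¬□(p → q) is F. ✓
x: □¬□(p → q) is F. ✓
y: □¬□(p → q) is F. ✓
z: □¬□(p → q) is T. ✗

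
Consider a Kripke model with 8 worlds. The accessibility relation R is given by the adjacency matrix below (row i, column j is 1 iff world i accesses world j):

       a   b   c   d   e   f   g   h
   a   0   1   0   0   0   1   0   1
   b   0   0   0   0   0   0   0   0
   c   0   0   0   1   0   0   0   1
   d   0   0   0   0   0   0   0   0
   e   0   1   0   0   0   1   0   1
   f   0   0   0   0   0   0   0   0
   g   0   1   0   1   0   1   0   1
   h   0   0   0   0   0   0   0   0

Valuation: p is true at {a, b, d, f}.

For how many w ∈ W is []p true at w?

a: successors {b, f, h}; p there: b:T, f:T, h:F. ✗
b: no successors, so []p holds vacuously. ✓
c: successors {d, h}; p there: d:T, h:F. ✗
d: no successors, so []p holds vacuously. ✓
e: successors {b, f, h}; p there: b:T, f:T, h:F. ✗
f: no successors, so []p holds vacuously. ✓
g: successors {b, d, f, h}; p there: b:T, d:T, f:T, h:F. ✗
h: no successors, so []p holds vacuously. ✓
Satisfying worlds: {b, d, f, h}.

4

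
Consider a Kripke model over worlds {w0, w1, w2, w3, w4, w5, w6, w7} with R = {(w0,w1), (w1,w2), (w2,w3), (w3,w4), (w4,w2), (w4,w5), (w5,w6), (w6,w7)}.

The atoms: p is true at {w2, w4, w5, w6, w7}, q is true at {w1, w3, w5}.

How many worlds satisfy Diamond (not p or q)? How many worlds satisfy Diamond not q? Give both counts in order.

For Diamond (not p or q):
w0: successors {w1}; not p or q there: w1:T. ✓
w1: successors {w2}; not p or q there: w2:F. ✗
w2: successors {w3}; not p or q there: w3:T. ✓
w3: successors {w4}; not p or q there: w4:F. ✗
w4: successors {w2, w5}; not p or q there: w2:F, w5:T. ✓
w5: successors {w6}; not p or q there: w6:F. ✗
w6: successors {w7}; not p or q there: w7:F. ✗
w7: no successors, so Diamond (not p or q) fails. ✗
— 3 worlds.
For Diamond not q:
w0: successors {w1}; not q there: w1:F. ✗
w1: successors {w2}; not q there: w2:T. ✓
w2: successors {w3}; not q there: w3:F. ✗
w3: successors {w4}; not q there: w4:T. ✓
w4: successors {w2, w5}; not q there: w2:T, w5:F. ✓
w5: successors {w6}; not q there: w6:T. ✓
w6: successors {w7}; not q there: w7:T. ✓
w7: no successors, so Diamond not q fails. ✗
— 5 worlds.

3 and 5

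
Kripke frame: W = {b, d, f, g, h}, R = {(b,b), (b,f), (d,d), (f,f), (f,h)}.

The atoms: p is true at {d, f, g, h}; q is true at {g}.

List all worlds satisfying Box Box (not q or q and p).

b: successors {b, f}; Box (not q or q and p) there: b:T, f:T. ✓
d: successors {d}; Box (not q or q and p) there: d:T. ✓
f: successors {f, h}; Box (not q or q and p) there: f:T, h:T. ✓
g: no successors, so Box Box (not q or q and p) holds vacuously. ✓
h: no successors, so Box Box (not q or q and p) holds vacuously. ✓

{b, d, f, g, h}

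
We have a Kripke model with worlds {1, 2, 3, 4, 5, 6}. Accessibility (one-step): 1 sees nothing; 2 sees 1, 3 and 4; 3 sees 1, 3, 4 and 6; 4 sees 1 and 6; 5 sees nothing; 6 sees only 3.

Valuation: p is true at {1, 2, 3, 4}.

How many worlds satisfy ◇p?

1: no successors, so ◇p fails. ✗
2: successors {1, 3, 4}; p there: 1:T, 3:T, 4:T. ✓
3: successors {1, 3, 4, 6}; p there: 1:T, 3:T, 4:T, 6:F. ✓
4: successors {1, 6}; p there: 1:T, 6:F. ✓
5: no successors, so ◇p fails. ✗
6: successors {3}; p there: 3:T. ✓
Satisfying worlds: {2, 3, 4, 6}.

4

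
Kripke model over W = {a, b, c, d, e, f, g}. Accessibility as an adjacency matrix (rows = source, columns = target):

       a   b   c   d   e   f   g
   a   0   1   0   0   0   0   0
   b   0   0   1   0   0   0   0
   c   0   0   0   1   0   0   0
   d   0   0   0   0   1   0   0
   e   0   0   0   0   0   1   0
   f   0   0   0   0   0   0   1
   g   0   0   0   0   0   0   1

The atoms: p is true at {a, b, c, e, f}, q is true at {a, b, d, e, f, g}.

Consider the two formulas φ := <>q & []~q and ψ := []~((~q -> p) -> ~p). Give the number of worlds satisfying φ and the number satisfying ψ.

For <>q & []~q:
a: <>q is T, []~q is F. ✗
b: <>q is F, []~q is T. ✗
c: <>q is T, []~q is F. ✗
d: <>q is T, []~q is F. ✗
e: <>q is T, []~q is F. ✗
f: <>q is T, []~q is F. ✗
g: <>q is T, []~q is F. ✗
— 0 worlds.
For []~((~q -> p) -> ~p):
a: successors {b}; ~((~q -> p) -> ~p) there: b:T. ✓
b: successors {c}; ~((~q -> p) -> ~p) there: c:T. ✓
c: successors {d}; ~((~q -> p) -> ~p) there: d:F. ✗
d: successors {e}; ~((~q -> p) -> ~p) there: e:T. ✓
e: successors {f}; ~((~q -> p) -> ~p) there: f:T. ✓
f: successors {g}; ~((~q -> p) -> ~p) there: g:F. ✗
g: successors {g}; ~((~q -> p) -> ~p) there: g:F. ✗
— 4 worlds.

0 and 4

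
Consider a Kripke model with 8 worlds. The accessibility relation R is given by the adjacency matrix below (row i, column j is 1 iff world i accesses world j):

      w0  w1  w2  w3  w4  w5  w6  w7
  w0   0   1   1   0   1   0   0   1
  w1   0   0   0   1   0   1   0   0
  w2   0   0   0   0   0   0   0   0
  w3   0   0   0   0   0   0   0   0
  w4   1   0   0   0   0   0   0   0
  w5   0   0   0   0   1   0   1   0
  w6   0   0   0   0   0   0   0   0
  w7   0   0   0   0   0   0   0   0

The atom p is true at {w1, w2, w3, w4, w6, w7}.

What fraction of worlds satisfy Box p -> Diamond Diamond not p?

1/2

w0: Box p is T, Diamond Diamond not p is T. ✓
w1: Box p is F, Diamond Diamond not p is F. ✓
w2: Box p is T, Diamond Diamond not p is F. ✗
w3: Box p is T, Diamond Diamond not p is F. ✗
w4: Box p is F, Diamond Diamond not p is F. ✓
w5: Box p is T, Diamond Diamond not p is T. ✓
w6: Box p is T, Diamond Diamond not p is F. ✗
w7: Box p is T, Diamond Diamond not p is F. ✗
That's 4 of 8 worlds, so 4/8 = 1/2.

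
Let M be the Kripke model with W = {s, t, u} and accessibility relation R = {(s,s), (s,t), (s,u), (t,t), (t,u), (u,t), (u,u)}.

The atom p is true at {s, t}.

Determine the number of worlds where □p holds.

0

s: successors {s, t, u}; p there: s:T, t:T, u:F. ✗
t: successors {t, u}; p there: t:T, u:F. ✗
u: successors {t, u}; p there: t:T, u:F. ✗
Satisfying worlds: ∅.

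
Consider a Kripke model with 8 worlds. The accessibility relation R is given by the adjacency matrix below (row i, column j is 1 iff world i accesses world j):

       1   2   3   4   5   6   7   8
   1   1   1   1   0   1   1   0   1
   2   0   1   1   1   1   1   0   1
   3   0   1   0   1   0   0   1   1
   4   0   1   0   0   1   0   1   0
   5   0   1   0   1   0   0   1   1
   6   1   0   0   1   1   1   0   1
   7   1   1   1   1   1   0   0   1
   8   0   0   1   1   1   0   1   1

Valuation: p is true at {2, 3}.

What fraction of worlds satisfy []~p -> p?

1: []~p is F, p is F. ✓
2: []~p is F, p is T. ✓
3: []~p is F, p is T. ✓
4: []~p is F, p is F. ✓
5: []~p is F, p is F. ✓
6: []~p is T, p is F. ✗
7: []~p is F, p is F. ✓
8: []~p is F, p is F. ✓
That's 7 of 8 worlds, so 7/8.

7/8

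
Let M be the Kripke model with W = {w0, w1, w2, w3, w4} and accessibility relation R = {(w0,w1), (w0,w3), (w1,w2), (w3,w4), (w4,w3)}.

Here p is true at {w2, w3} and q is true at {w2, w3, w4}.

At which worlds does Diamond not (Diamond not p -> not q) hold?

w0: successors {w1, w3}; not (Diamond not p -> not q) there: w1:F, w3:T. ✓
w1: successors {w2}; not (Diamond not p -> not q) there: w2:F. ✗
w2: no successors, so Diamond not (Diamond not p -> not q) fails. ✗
w3: successors {w4}; not (Diamond not p -> not q) there: w4:F. ✗
w4: successors {w3}; not (Diamond not p -> not q) there: w3:T. ✓

{w0, w4}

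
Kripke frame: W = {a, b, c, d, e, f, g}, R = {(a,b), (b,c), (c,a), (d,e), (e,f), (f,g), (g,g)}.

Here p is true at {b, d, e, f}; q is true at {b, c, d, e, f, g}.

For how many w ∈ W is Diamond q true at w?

a: successors {b}; q there: b:T. ✓
b: successors {c}; q there: c:T. ✓
c: successors {a}; q there: a:F. ✗
d: successors {e}; q there: e:T. ✓
e: successors {f}; q there: f:T. ✓
f: successors {g}; q there: g:T. ✓
g: successors {g}; q there: g:T. ✓
Satisfying worlds: {a, b, d, e, f, g}.

6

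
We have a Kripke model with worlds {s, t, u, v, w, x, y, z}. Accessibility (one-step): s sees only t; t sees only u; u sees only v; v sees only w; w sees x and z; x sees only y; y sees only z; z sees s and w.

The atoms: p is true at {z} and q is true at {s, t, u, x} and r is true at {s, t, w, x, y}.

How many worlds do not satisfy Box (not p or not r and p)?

0

s: successors {t}; not p or not r and p there: t:T. ✓
t: successors {u}; not p or not r and p there: u:T. ✓
u: successors {v}; not p or not r and p there: v:T. ✓
v: successors {w}; not p or not r and p there: w:T. ✓
w: successors {x, z}; not p or not r and p there: x:T, z:T. ✓
x: successors {y}; not p or not r and p there: y:T. ✓
y: successors {z}; not p or not r and p there: z:T. ✓
z: successors {s, w}; not p or not r and p there: s:T, w:T. ✓
Satisfying worlds: {s, t, u, v, w, x, y, z}.
So Box (not p or not r and p) fails at the other 0 worlds.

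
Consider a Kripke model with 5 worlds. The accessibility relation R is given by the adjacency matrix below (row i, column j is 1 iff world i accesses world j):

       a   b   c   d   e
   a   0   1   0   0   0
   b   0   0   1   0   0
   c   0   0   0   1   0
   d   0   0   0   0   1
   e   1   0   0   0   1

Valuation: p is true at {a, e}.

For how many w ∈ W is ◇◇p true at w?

3

a: successors {b}; ◇p there: b:F. ✗
b: successors {c}; ◇p there: c:F. ✗
c: successors {d}; ◇p there: d:T. ✓
d: successors {e}; ◇p there: e:T. ✓
e: successors {a, e}; ◇p there: a:F, e:T. ✓
Satisfying worlds: {c, d, e}.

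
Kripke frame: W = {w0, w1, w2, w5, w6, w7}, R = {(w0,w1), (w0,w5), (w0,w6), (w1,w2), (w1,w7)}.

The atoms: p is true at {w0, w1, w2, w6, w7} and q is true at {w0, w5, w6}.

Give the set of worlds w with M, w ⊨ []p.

w0: successors {w1, w5, w6}; p there: w1:T, w5:F, w6:T. ✗
w1: successors {w2, w7}; p there: w2:T, w7:T. ✓
w2: no successors, so []p holds vacuously. ✓
w5: no successors, so []p holds vacuously. ✓
w6: no successors, so []p holds vacuously. ✓
w7: no successors, so []p holds vacuously. ✓

{w1, w2, w5, w6, w7}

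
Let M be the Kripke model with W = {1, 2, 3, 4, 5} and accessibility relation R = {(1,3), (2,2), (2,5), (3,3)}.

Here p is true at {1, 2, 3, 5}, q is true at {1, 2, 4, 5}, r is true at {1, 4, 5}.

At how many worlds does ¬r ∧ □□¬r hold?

1: ¬r is F, □□¬r is T. ✗
2: ¬r is T, □□¬r is F. ✗
3: ¬r is T, □□¬r is T. ✓
4: ¬r is F, □□¬r is T. ✗
5: ¬r is F, □□¬r is T. ✗
Satisfying worlds: {3}.

1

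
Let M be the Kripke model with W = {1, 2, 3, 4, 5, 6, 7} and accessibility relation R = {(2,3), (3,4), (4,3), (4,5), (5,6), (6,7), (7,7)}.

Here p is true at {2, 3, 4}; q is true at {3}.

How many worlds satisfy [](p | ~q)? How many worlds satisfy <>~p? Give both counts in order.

7 and 4

For [](p | ~q):
1: no successors, so [](p | ~q) holds vacuously. ✓
2: successors {3}; p | ~q there: 3:T. ✓
3: successors {4}; p | ~q there: 4:T. ✓
4: successors {3, 5}; p | ~q there: 3:T, 5:T. ✓
5: successors {6}; p | ~q there: 6:T. ✓
6: successors {7}; p | ~q there: 7:T. ✓
7: successors {7}; p | ~q there: 7:T. ✓
— 7 worlds.
For <>~p:
1: no successors, so <>~p fails. ✗
2: successors {3}; ~p there: 3:F. ✗
3: successors {4}; ~p there: 4:F. ✗
4: successors {3, 5}; ~p there: 3:F, 5:T. ✓
5: successors {6}; ~p there: 6:T. ✓
6: successors {7}; ~p there: 7:T. ✓
7: successors {7}; ~p there: 7:T. ✓
— 4 worlds.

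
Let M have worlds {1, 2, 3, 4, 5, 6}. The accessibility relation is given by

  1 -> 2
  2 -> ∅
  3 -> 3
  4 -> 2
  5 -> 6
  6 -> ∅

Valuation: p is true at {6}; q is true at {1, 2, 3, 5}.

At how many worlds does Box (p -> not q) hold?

6

1: successors {2}; p -> not q there: 2:T. ✓
2: no successors, so Box (p -> not q) holds vacuously. ✓
3: successors {3}; p -> not q there: 3:T. ✓
4: successors {2}; p -> not q there: 2:T. ✓
5: successors {6}; p -> not q there: 6:T. ✓
6: no successors, so Box (p -> not q) holds vacuously. ✓
Satisfying worlds: {1, 2, 3, 4, 5, 6}.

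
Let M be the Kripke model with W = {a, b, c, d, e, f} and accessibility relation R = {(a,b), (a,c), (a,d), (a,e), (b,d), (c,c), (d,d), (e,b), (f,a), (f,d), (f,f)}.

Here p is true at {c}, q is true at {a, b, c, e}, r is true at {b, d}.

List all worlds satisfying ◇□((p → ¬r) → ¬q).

{a, b, d, e, f}

a: successors {b, c, d, e}; □((p → ¬r) → ¬q) there: b:T, c:F, d:T, e:F. ✓
b: successors {d}; □((p → ¬r) → ¬q) there: d:T. ✓
c: successors {c}; □((p → ¬r) → ¬q) there: c:F. ✗
d: successors {d}; □((p → ¬r) → ¬q) there: d:T. ✓
e: successors {b}; □((p → ¬r) → ¬q) there: b:T. ✓
f: successors {a, d, f}; □((p → ¬r) → ¬q) there: a:F, d:T, f:F. ✓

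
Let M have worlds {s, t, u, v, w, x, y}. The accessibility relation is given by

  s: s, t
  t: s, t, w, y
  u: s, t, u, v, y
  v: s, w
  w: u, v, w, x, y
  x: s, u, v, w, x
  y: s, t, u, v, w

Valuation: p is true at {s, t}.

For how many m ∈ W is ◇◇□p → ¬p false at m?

s: ◇◇□p is T, ¬p is F. ✗
t: ◇◇□p is T, ¬p is F. ✗
u: ◇◇□p is T, ¬p is T. ✓
v: ◇◇□p is T, ¬p is T. ✓
w: ◇◇□p is T, ¬p is T. ✓
x: ◇◇□p is T, ¬p is T. ✓
y: ◇◇□p is T, ¬p is T. ✓
Satisfying worlds: {u, v, w, x, y}.
So ◇◇□p → ¬p fails at the other 2 worlds.

2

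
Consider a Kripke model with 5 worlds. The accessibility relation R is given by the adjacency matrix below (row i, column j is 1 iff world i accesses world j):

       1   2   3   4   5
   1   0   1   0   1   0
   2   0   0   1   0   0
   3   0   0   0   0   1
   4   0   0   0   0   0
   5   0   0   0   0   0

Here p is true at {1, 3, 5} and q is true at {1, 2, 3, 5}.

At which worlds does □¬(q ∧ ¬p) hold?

1: successors {2, 4}; ¬(q ∧ ¬p) there: 2:F, 4:T. ✗
2: successors {3}; ¬(q ∧ ¬p) there: 3:T. ✓
3: successors {5}; ¬(q ∧ ¬p) there: 5:T. ✓
4: no successors, so □¬(q ∧ ¬p) holds vacuously. ✓
5: no successors, so □¬(q ∧ ¬p) holds vacuously. ✓

{2, 3, 4, 5}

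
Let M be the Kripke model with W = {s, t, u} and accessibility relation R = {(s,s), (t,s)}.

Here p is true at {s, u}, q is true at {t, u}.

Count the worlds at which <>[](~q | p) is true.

s: successors {s}; [](~q | p) there: s:T. ✓
t: successors {s}; [](~q | p) there: s:T. ✓
u: no successors, so <>[](~q | p) fails. ✗
Satisfying worlds: {s, t}.

2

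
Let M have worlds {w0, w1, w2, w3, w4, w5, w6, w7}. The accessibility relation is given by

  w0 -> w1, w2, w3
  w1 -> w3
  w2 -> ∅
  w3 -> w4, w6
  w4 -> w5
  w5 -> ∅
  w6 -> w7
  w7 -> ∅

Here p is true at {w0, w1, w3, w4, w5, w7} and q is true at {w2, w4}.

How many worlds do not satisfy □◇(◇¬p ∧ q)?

w0: successors {w1, w2, w3}; ◇(◇¬p ∧ q) there: w1:F, w2:F, w3:F. ✗
w1: successors {w3}; ◇(◇¬p ∧ q) there: w3:F. ✗
w2: no successors, so □◇(◇¬p ∧ q) holds vacuously. ✓
w3: successors {w4, w6}; ◇(◇¬p ∧ q) there: w4:F, w6:F. ✗
w4: successors {w5}; ◇(◇¬p ∧ q) there: w5:F. ✗
w5: no successors, so □◇(◇¬p ∧ q) holds vacuously. ✓
w6: successors {w7}; ◇(◇¬p ∧ q) there: w7:F. ✗
w7: no successors, so □◇(◇¬p ∧ q) holds vacuously. ✓
Satisfying worlds: {w2, w5, w7}.
So □◇(◇¬p ∧ q) fails at the other 5 worlds.

5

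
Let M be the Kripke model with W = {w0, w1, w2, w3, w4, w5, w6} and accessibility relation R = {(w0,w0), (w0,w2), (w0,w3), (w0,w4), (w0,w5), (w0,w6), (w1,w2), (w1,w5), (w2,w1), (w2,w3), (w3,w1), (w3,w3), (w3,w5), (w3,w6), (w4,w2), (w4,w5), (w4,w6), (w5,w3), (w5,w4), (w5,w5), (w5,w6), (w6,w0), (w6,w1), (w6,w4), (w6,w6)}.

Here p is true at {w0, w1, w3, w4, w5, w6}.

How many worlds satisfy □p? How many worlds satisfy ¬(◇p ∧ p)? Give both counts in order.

For □p:
w0: successors {w0, w2, w3, w4, w5, w6}; p there: w0:T, w2:F, w3:T, w4:T, w5:T, w6:T. ✗
w1: successors {w2, w5}; p there: w2:F, w5:T. ✗
w2: successors {w1, w3}; p there: w1:T, w3:T. ✓
w3: successors {w1, w3, w5, w6}; p there: w1:T, w3:T, w5:T, w6:T. ✓
w4: successors {w2, w5, w6}; p there: w2:F, w5:T, w6:T. ✗
w5: successors {w3, w4, w5, w6}; p there: w3:T, w4:T, w5:T, w6:T. ✓
w6: successors {w0, w1, w4, w6}; p there: w0:T, w1:T, w4:T, w6:T. ✓
— 4 worlds.
For ¬(◇p ∧ p):
w0: ◇p ∧ p is T. ✗
w1: ◇p ∧ p is T. ✗
w2: ◇p ∧ p is F. ✓
w3: ◇p ∧ p is T. ✗
w4: ◇p ∧ p is T. ✗
w5: ◇p ∧ p is T. ✗
w6: ◇p ∧ p is T. ✗
— 1 world.

4 and 1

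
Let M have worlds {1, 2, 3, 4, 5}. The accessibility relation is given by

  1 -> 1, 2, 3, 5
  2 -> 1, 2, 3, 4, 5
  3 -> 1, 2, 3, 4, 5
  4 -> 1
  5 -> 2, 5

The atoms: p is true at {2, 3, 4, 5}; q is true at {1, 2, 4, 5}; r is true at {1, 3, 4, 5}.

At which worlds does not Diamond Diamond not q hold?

1: Diamond Diamond not q is T. ✗
2: Diamond Diamond not q is T. ✗
3: Diamond Diamond not q is T. ✗
4: Diamond Diamond not q is T. ✗
5: Diamond Diamond not q is T. ✗

∅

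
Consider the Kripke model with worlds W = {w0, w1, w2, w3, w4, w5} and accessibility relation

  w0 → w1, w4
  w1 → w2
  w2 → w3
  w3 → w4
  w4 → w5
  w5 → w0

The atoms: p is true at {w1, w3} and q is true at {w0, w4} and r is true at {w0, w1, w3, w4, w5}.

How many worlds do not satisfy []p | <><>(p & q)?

5

w0: []p is F, <><>(p & q) is F. ✗
w1: []p is F, <><>(p & q) is F. ✗
w2: []p is T, <><>(p & q) is F. ✓
w3: []p is F, <><>(p & q) is F. ✗
w4: []p is F, <><>(p & q) is F. ✗
w5: []p is F, <><>(p & q) is F. ✗
Satisfying worlds: {w2}.
So []p | <><>(p & q) fails at the other 5 worlds.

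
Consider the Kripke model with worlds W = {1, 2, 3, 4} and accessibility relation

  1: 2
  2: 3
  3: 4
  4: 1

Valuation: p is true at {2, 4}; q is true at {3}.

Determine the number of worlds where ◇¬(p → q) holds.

1: successors {2}; ¬(p → q) there: 2:T. ✓
2: successors {3}; ¬(p → q) there: 3:F. ✗
3: successors {4}; ¬(p → q) there: 4:T. ✓
4: successors {1}; ¬(p → q) there: 1:F. ✗
Satisfying worlds: {1, 3}.

2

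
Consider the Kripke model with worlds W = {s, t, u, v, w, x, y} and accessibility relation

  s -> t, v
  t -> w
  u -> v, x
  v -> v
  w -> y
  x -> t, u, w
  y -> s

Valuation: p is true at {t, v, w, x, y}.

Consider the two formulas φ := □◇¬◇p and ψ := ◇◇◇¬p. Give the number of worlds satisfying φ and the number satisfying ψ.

1 and 2

For □◇¬◇p:
s: successors {t, v}; ◇¬◇p there: t:F, v:F. ✗
t: successors {w}; ◇¬◇p there: w:T. ✓
u: successors {v, x}; ◇¬◇p there: v:F, x:F. ✗
v: successors {v}; ◇¬◇p there: v:F. ✗
w: successors {y}; ◇¬◇p there: y:F. ✗
x: successors {t, u, w}; ◇¬◇p there: t:F, u:F, w:T. ✗
y: successors {s}; ◇¬◇p there: s:F. ✗
— 1 world.
For ◇◇◇¬p:
s: successors {t, v}; ◇◇¬p there: t:F, v:F. ✗
t: successors {w}; ◇◇¬p there: w:T. ✓
u: successors {v, x}; ◇◇¬p there: v:F, x:F. ✗
v: successors {v}; ◇◇¬p there: v:F. ✗
w: successors {y}; ◇◇¬p there: y:F. ✗
x: successors {t, u, w}; ◇◇¬p there: t:F, u:T, w:T. ✓
y: successors {s}; ◇◇¬p there: s:F. ✗
— 2 worlds.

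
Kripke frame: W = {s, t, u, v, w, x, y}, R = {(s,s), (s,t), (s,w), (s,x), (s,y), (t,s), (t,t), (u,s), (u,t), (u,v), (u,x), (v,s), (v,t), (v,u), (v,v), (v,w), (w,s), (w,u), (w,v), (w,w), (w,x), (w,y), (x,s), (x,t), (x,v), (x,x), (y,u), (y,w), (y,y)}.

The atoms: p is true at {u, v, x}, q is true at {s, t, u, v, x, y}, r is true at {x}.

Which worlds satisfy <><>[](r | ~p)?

{s, t, u, v, w, x, y}

s: successors {s, t, w, x, y}; <>[](r | ~p) there: s:T, t:T, w:T, x:T, y:F. ✓
t: successors {s, t}; <>[](r | ~p) there: s:T, t:T. ✓
u: successors {s, t, v, x}; <>[](r | ~p) there: s:T, t:T, v:T, x:T. ✓
v: successors {s, t, u, v, w}; <>[](r | ~p) there: s:T, t:T, u:T, v:T, w:T. ✓
w: successors {s, u, v, w, x, y}; <>[](r | ~p) there: s:T, u:T, v:T, w:T, x:T, y:F. ✓
x: successors {s, t, v, x}; <>[](r | ~p) there: s:T, t:T, v:T, x:T. ✓
y: successors {u, w, y}; <>[](r | ~p) there: u:T, w:T, y:F. ✓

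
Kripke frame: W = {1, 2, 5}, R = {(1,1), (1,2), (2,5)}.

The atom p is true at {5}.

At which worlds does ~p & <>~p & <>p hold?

∅

1: ~p is T, <>~p & <>p is F. ✗
2: ~p is T, <>~p & <>p is F. ✗
5: ~p is F, <>~p & <>p is F. ✗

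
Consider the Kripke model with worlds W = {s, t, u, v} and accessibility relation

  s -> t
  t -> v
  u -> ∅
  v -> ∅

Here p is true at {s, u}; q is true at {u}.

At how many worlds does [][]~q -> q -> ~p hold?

s: [][]~q is T, q -> ~p is T. ✓
t: [][]~q is T, q -> ~p is T. ✓
u: [][]~q is T, q -> ~p is F. ✗
v: [][]~q is T, q -> ~p is T. ✓
Satisfying worlds: {s, t, v}.

3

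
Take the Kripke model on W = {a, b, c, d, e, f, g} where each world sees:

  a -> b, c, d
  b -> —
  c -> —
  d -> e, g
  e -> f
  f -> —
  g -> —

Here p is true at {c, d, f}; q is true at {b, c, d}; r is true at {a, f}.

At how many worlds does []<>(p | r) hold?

a: successors {b, c, d}; <>(p | r) there: b:F, c:F, d:F. ✗
b: no successors, so []<>(p | r) holds vacuously. ✓
c: no successors, so []<>(p | r) holds vacuously. ✓
d: successors {e, g}; <>(p | r) there: e:T, g:F. ✗
e: successors {f}; <>(p | r) there: f:F. ✗
f: no successors, so []<>(p | r) holds vacuously. ✓
g: no successors, so []<>(p | r) holds vacuously. ✓
Satisfying worlds: {b, c, f, g}.

4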